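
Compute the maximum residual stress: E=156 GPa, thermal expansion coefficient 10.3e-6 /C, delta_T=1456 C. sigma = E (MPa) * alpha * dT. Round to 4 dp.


sigma = 156*1000 * 10.3e-6 * 1456 = 2339.5008 MPa


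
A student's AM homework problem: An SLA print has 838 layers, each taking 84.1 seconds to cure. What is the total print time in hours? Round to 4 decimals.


t = 838 * 84.1 / 3600 = 19.5766 hrs


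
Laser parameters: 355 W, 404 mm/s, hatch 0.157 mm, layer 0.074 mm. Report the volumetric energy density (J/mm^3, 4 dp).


E = 355 / (404*0.157*0.074) = 75.6337 J/mm^3


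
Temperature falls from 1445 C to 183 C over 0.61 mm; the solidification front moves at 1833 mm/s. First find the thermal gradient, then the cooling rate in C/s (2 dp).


G = (1445-183)/0.61 = 2068.85245902 C/mm
CR = 2068.85245902 * 1833 = 3792206.56 C/s


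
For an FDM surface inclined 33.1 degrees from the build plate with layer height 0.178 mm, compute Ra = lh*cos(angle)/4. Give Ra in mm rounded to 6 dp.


Ra = 0.178 * cos(33.1) / 4 = 0.037278 mm


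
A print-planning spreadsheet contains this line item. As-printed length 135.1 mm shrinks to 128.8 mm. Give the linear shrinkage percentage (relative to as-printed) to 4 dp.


Shrinkage = ((135.1-128.8)/135.1)*100 = 4.6632 %


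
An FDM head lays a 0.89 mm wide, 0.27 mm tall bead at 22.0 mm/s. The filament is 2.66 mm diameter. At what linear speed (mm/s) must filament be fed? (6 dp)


Q = 0.89 * 0.27 * 22.0 = 5.2866 mm^3/s
A_fil = pi*(2.66/2)^2 = 5.55716324 mm^2
v_feed = 5.2866 / 5.55716324 = 0.951313 mm/s


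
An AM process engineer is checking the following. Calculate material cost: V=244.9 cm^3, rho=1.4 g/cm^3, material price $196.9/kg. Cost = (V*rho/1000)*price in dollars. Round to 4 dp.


Mass = 244.9*1.4/1000 = 0.34286 kg
Cost = 0.34286 * 196.9 = 67.5091 $


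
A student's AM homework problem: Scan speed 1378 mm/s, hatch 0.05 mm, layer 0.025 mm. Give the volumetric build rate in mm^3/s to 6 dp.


Rate = 1378 * 0.05 * 0.025 = 1.7225 mm^3/s


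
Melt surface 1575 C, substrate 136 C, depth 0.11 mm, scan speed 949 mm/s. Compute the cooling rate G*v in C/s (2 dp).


G = (1575-136)/0.11 = 13081.81818182 C/mm
CR = 13081.81818182 * 949 = 12414645.45 C/s


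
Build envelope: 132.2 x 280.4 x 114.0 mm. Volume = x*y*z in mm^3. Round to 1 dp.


V = 132.2 * 280.4 * 114.0 = 4225852.3 mm^3


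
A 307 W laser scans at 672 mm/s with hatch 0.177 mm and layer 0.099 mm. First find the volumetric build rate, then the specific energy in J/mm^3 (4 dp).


Build rate = 672 * 0.177 * 0.099 = 11.775456 mm^3/s
SE = 307 / 11.775456 = 26.0712 J/mm^3


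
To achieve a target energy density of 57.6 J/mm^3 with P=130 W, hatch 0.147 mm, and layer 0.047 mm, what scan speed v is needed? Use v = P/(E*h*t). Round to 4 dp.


v = 130 / (57.6*0.147*0.047) = 326.6673 mm/s


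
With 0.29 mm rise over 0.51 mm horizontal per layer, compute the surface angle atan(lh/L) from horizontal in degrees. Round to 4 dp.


angle = atan(0.29/0.51) = 29.6237 degrees


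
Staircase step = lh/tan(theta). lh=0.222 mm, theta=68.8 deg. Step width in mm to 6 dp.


step = 0.222 / tan(68.8) = 0.086108 mm


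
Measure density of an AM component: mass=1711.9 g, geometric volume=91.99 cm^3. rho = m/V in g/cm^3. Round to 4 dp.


rho = 1711.9 / 91.99 = 18.6096 g/cm^3


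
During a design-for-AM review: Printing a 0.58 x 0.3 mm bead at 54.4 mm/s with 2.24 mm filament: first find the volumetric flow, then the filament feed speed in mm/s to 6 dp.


Q = 0.58 * 0.3 * 54.4 = 9.4656 mm^3/s
A_fil = pi*(2.24/2)^2 = 3.94081382 mm^2
v_feed = 9.4656 / 3.94081382 = 2.40194 mm/s


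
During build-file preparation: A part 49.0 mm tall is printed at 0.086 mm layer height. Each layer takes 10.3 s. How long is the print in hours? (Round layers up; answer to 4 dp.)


Layers = ceil(49.0/0.086) = 570
t = 570 * 10.3 / 3600 = 1.6308 hrs


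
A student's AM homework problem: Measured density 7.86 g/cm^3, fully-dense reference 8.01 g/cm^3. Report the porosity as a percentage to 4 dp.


Porosity = (1-7.86/8.01)*100 = 1.8727 %


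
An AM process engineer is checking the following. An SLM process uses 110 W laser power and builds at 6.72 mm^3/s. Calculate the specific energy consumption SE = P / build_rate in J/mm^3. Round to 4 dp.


SE = 110 / 6.72 = 16.369 J/mm^3


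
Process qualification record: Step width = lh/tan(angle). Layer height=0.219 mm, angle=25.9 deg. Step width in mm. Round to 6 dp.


step = 0.219 / tan(25.9) = 0.451013 mm


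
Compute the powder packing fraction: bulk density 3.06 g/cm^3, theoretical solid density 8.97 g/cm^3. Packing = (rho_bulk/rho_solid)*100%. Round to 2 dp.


Packing = (3.06/8.97)*100 = 34.11 %


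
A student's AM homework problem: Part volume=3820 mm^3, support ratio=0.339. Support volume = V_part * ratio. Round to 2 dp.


V_support = 3820 * 0.339 = 1294.98 mm^3


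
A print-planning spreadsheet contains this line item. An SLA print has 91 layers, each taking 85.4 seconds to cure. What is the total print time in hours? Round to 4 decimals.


t = 91 * 85.4 / 3600 = 2.1587 hrs


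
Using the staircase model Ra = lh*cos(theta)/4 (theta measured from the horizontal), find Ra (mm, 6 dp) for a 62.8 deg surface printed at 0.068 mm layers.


Ra = 0.068 * cos(62.8) / 4 = 0.007771 mm


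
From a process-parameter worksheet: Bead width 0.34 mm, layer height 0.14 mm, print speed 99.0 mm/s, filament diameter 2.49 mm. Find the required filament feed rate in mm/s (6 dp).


Q = 0.34 * 0.14 * 99.0 = 4.7124 mm^3/s
A_fil = pi*(2.49/2)^2 = 4.86954715 mm^2
v_feed = 4.7124 / 4.86954715 = 0.967729 mm/s


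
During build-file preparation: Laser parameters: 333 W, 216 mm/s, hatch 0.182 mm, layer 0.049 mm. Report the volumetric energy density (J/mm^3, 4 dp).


E = 333 / (216*0.182*0.049) = 172.8713 J/mm^3


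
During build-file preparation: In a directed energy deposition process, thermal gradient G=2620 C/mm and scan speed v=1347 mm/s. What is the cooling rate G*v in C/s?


CR = 2620 * 1347 = 3529140 C/s


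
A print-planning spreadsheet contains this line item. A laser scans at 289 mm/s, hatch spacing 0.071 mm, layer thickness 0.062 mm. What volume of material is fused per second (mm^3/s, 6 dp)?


Rate = 289 * 0.071 * 0.062 = 1.272178 mm^3/s


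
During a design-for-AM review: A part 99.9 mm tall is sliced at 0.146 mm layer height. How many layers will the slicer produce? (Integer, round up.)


Layers = ceil(99.9/0.146) = 685


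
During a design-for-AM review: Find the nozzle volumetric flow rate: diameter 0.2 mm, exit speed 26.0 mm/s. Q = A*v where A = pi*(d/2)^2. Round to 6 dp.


A = pi*(0.2/2)^2 = 0.03141593 mm^2
Q = 0.03141593 * 26.0 = 0.816814 mm^3/s


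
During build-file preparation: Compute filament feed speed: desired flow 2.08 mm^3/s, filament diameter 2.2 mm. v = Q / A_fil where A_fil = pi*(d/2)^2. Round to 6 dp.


A = pi*(2.2/2)^2 = 3.801327
v = 2.08 / 3.801327 = 0.547177 mm/s


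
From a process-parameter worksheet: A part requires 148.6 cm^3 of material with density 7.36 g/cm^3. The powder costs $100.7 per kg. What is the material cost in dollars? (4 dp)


Mass = 148.6*7.36/1000 = 1.093696 kg
Cost = 1.093696 * 100.7 = 110.1352 $


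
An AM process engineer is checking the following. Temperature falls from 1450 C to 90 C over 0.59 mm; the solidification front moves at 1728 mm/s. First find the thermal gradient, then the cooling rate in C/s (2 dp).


G = (1450-90)/0.59 = 2305.08474576 C/mm
CR = 2305.08474576 * 1728 = 3983186.44 C/s


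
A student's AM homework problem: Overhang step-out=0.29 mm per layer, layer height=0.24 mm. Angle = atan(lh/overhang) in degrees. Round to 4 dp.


angle = atan(0.24/0.29) = 39.6107 degrees


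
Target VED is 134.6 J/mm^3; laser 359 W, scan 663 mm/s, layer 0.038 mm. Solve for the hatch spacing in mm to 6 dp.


h = 359 / (134.6*663*0.038) = 0.105865 mm


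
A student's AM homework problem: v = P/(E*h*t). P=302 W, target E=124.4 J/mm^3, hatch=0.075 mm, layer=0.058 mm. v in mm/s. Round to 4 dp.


v = 302 / (124.4*0.075*0.058) = 558.0811 mm/s


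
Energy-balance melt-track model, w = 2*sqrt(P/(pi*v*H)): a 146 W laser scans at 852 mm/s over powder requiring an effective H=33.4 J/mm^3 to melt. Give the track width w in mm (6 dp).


w = 2*sqrt(146/(pi*852*33.4)) = 0.080824 mm


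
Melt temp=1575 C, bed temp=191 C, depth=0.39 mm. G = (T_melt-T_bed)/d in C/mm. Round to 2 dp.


G = (1575-191)/0.39 = 3548.72 C/mm


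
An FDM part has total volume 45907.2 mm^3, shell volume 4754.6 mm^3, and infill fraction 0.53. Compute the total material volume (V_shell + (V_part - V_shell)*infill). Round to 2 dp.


V_infill = (45907.2 - 4754.6) * 0.53 = 21810.88
V_total = 4754.6 + 21810.88 = 26565.48 mm^3


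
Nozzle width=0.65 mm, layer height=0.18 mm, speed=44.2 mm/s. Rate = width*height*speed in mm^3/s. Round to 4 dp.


Rate = 0.65 * 0.18 * 44.2 = 5.1714 mm^3/s


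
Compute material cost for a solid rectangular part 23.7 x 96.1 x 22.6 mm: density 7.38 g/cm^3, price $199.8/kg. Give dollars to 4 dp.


V = 23.7 * 96.1 * 22.6 = 51473.082 mm^3 = 51.473082 cm^3
Mass = 51.473082 * 7.38 / 1000 = 0.37987135 kg
Cost = 0.37987135 * 199.8 = 75.8983 $


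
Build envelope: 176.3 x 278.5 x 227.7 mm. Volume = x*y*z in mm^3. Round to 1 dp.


V = 176.3 * 278.5 * 227.7 = 11179967.5 mm^3


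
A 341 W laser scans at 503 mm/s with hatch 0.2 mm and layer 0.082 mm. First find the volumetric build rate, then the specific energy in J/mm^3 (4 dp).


Build rate = 503 * 0.2 * 0.082 = 8.2492 mm^3/s
SE = 341 / 8.2492 = 41.3373 J/mm^3


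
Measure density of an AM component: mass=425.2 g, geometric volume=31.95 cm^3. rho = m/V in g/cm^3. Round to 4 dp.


rho = 425.2 / 31.95 = 13.3083 g/cm^3


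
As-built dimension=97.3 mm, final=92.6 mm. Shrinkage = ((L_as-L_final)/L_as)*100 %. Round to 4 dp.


Shrinkage = ((97.3-92.6)/97.3)*100 = 4.8304 %


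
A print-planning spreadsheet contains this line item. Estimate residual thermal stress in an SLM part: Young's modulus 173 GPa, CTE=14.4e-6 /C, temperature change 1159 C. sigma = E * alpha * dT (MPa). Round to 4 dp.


sigma = 173*1000 * 14.4e-6 * 1159 = 2887.3008 MPa


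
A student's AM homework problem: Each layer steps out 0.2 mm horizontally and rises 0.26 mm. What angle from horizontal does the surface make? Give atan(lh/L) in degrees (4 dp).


angle = atan(0.26/0.2) = 52.4314 degrees


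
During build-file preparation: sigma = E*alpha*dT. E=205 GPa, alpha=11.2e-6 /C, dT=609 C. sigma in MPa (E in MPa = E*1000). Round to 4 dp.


sigma = 205*1000 * 11.2e-6 * 609 = 1398.264 MPa


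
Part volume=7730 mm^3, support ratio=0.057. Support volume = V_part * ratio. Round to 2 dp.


V_support = 7730 * 0.057 = 440.61 mm^3


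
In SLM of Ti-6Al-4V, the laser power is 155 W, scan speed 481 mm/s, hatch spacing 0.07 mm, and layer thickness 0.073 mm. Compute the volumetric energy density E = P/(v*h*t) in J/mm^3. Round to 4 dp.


E = 155 / (481*0.07*0.073) = 63.0617 J/mm^3


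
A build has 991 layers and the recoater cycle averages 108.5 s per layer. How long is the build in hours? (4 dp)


t = 991 * 108.5 / 3600 = 29.8676 hrs


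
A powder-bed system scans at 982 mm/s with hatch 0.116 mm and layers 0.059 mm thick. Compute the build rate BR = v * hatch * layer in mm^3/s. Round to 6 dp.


Rate = 982 * 0.116 * 0.059 = 6.720808 mm^3/s


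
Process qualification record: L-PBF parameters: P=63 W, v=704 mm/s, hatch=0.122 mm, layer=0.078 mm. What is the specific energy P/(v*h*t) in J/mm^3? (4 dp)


Build rate = 704 * 0.122 * 0.078 = 6.699264 mm^3/s
SE = 63 / 6.699264 = 9.404 J/mm^3


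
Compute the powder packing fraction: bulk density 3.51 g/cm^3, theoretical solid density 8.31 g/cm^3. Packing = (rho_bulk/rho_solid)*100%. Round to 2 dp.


Packing = (3.51/8.31)*100 = 42.24 %


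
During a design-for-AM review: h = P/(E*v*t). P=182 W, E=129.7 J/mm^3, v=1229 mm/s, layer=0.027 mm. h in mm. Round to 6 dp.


h = 182 / (129.7*1229*0.027) = 0.042288 mm


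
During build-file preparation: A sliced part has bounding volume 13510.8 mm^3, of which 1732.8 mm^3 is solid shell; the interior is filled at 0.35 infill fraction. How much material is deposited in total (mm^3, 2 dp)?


V_infill = (13510.8 - 1732.8) * 0.35 = 4122.3
V_total = 1732.8 + 4122.3 = 5855.1 mm^3


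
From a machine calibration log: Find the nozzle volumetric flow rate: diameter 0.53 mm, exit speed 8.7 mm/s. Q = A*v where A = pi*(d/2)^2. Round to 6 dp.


A = pi*(0.53/2)^2 = 0.22061834 mm^2
Q = 0.22061834 * 8.7 = 1.91938 mm^3/s


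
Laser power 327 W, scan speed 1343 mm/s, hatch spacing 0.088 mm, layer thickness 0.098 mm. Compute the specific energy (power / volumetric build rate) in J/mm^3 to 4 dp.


Build rate = 1343 * 0.088 * 0.098 = 11.582032 mm^3/s
SE = 327 / 11.582032 = 28.2334 J/mm^3


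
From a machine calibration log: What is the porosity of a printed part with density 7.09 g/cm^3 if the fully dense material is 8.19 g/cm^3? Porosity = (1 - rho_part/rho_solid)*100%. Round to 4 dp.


Porosity = (1-7.09/8.19)*100 = 13.431 %


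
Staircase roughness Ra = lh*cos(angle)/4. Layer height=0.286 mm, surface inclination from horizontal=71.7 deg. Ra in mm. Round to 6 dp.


Ra = 0.286 * cos(71.7) / 4 = 0.02245 mm


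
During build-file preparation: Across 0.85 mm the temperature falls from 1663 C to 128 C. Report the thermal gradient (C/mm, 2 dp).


G = (1663-128)/0.85 = 1805.88 C/mm


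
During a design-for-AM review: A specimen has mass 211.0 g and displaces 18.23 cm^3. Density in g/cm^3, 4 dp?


rho = 211.0 / 18.23 = 11.5743 g/cm^3


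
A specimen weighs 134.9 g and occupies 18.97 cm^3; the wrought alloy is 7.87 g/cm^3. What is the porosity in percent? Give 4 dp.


rho_part = 134.9 / 18.97 = 7.11122826 g/cm^3
Porosity = (1 - 7.11122826/7.87)*100 = 9.6413 %


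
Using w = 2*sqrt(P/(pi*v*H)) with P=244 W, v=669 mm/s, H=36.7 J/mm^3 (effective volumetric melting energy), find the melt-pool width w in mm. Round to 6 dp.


w = 2*sqrt(244/(pi*669*36.7)) = 0.112487 mm


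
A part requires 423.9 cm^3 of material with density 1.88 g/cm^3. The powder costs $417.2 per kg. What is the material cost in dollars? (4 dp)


Mass = 423.9*1.88/1000 = 0.796932 kg
Cost = 0.796932 * 417.2 = 332.48 $


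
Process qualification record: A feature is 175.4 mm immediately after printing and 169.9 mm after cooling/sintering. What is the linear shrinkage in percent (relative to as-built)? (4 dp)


Shrinkage = ((175.4-169.9)/175.4)*100 = 3.1357 %


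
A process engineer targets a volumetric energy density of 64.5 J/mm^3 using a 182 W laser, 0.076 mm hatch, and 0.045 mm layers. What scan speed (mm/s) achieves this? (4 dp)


v = 182 / (64.5*0.076*0.045) = 825.0601 mm/s


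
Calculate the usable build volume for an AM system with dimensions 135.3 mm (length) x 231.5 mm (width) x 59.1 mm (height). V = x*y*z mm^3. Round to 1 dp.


V = 135.3 * 231.5 * 59.1 = 1851127.2 mm^3


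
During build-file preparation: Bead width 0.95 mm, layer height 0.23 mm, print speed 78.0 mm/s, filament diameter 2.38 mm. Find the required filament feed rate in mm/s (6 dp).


Q = 0.95 * 0.23 * 78.0 = 17.043 mm^3/s
A_fil = pi*(2.38/2)^2 = 4.44880936 mm^2
v_feed = 17.043 / 4.44880936 = 3.830913 mm/s


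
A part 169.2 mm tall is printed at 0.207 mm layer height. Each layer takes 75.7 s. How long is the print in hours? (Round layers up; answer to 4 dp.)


Layers = ceil(169.2/0.207) = 818
t = 818 * 75.7 / 3600 = 17.2007 hrs


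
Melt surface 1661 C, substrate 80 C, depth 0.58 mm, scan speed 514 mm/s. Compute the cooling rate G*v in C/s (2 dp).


G = (1661-80)/0.58 = 2725.86206897 C/mm
CR = 2725.86206897 * 514 = 1401093.1 C/s


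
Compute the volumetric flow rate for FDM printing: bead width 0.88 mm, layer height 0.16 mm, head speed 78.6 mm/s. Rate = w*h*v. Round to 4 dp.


Rate = 0.88 * 0.16 * 78.6 = 11.0669 mm^3/s


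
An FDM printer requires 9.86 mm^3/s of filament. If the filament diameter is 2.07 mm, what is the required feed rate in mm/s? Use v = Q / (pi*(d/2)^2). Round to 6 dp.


A = pi*(2.07/2)^2 = 3.365353
v = 9.86 / 3.365353 = 2.929856 mm/s


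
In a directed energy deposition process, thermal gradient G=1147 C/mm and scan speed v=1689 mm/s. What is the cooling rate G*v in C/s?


CR = 1147 * 1689 = 1937283 C/s


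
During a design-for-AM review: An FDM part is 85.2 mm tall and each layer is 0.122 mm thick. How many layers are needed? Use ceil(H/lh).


Layers = ceil(85.2/0.122) = 699


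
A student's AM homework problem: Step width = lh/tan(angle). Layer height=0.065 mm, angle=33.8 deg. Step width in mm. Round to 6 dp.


step = 0.065 / tan(33.8) = 0.097096 mm


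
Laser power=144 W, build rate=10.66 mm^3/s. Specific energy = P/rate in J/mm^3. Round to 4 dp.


SE = 144 / 10.66 = 13.5084 J/mm^3


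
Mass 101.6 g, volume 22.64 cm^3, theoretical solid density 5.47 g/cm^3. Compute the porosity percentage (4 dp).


rho_part = 101.6 / 22.64 = 4.48763251 g/cm^3
Porosity = (1 - 4.48763251/5.47)*100 = 17.9592 %


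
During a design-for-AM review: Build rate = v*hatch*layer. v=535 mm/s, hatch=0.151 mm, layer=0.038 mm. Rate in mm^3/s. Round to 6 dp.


Rate = 535 * 0.151 * 0.038 = 3.06983 mm^3/s


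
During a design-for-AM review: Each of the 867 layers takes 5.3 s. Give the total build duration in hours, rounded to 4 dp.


t = 867 * 5.3 / 3600 = 1.2764 hrs


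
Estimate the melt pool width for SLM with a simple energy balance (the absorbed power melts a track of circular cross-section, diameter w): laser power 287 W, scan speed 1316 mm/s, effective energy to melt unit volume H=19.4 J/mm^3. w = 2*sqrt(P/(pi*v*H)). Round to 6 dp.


w = 2*sqrt(287/(pi*1316*19.4)) = 0.119637 mm


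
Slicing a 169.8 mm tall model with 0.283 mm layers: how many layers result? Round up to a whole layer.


Layers = ceil(169.8/0.283) = 600


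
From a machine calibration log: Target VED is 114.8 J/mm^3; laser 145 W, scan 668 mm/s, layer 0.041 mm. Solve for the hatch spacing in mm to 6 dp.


h = 145 / (114.8*668*0.041) = 0.046118 mm


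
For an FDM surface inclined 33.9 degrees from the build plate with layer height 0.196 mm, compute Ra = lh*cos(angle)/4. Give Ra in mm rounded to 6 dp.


Ra = 0.196 * cos(33.9) / 4 = 0.040671 mm


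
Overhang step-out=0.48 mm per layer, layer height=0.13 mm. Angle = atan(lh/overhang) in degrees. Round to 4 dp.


angle = atan(0.13/0.48) = 15.1541 degrees


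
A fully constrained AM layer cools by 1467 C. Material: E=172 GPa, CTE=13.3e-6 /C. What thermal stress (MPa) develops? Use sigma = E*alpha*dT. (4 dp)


sigma = 172*1000 * 13.3e-6 * 1467 = 3355.9092 MPa


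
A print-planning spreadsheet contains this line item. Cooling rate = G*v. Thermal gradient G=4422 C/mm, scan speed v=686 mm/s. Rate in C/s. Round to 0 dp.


CR = 4422 * 686 = 3033492 C/s


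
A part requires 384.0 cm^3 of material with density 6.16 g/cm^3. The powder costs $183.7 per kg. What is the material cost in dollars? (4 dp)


Mass = 384.0*6.16/1000 = 2.36544 kg
Cost = 2.36544 * 183.7 = 434.5313 $


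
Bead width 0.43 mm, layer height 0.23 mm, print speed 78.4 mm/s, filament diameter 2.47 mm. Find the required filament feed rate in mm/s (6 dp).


Q = 0.43 * 0.23 * 78.4 = 7.75376 mm^3/s
A_fil = pi*(2.47/2)^2 = 4.79163566 mm^2
v_feed = 7.75376 / 4.79163566 = 1.618186 mm/s


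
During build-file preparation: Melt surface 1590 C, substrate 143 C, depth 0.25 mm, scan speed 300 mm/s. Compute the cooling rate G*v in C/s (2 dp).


G = (1590-143)/0.25 = 5788.0 C/mm
CR = 5788.0 * 300 = 1736400.0 C/s


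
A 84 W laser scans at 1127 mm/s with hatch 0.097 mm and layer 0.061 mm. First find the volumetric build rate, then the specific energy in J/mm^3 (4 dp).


Build rate = 1127 * 0.097 * 0.061 = 6.668459 mm^3/s
SE = 84 / 6.668459 = 12.5966 J/mm^3


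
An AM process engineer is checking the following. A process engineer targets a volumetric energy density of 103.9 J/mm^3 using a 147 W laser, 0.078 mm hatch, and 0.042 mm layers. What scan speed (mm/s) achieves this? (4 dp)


v = 147 / (103.9*0.078*0.042) = 431.8748 mm/s


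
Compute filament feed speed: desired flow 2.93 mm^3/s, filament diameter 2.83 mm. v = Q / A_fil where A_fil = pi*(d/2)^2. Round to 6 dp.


A = pi*(2.83/2)^2 = 6.290175
v = 2.93 / 6.290175 = 0.465806 mm/s


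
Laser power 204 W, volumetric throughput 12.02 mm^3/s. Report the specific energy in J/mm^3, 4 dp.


SE = 204 / 12.02 = 16.9717 J/mm^3


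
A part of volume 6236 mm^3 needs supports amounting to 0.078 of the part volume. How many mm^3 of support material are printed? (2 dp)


V_support = 6236 * 0.078 = 486.41 mm^3


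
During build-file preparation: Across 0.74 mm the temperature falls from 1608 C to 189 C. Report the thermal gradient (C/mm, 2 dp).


G = (1608-189)/0.74 = 1917.57 C/mm


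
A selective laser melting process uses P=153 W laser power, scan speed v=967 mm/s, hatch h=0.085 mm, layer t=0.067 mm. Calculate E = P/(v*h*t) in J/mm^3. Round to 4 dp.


E = 153 / (967*0.085*0.067) = 27.7825 J/mm^3


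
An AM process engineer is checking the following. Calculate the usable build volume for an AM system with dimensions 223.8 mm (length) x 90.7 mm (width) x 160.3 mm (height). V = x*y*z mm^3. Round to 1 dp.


V = 223.8 * 90.7 * 160.3 = 3253875.2 mm^3


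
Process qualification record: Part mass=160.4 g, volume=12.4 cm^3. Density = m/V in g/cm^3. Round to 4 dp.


rho = 160.4 / 12.4 = 12.9355 g/cm^3


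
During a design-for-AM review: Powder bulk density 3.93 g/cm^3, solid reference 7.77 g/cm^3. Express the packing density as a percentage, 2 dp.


Packing = (3.93/7.77)*100 = 50.58 %


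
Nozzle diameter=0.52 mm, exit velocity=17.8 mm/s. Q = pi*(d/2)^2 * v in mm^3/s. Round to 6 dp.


A = pi*(0.52/2)^2 = 0.21237166 mm^2
Q = 0.21237166 * 17.8 = 3.780216 mm^3/s


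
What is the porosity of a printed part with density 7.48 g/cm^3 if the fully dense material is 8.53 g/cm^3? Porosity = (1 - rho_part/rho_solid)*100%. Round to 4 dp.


Porosity = (1-7.48/8.53)*100 = 12.3095 %


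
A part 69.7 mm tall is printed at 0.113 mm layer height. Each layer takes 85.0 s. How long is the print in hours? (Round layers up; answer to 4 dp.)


Layers = ceil(69.7/0.113) = 617
t = 617 * 85.0 / 3600 = 14.5681 hrs


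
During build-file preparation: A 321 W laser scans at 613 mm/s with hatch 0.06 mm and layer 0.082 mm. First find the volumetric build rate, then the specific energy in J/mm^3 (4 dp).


Build rate = 613 * 0.06 * 0.082 = 3.01596 mm^3/s
SE = 321 / 3.01596 = 106.4338 J/mm^3


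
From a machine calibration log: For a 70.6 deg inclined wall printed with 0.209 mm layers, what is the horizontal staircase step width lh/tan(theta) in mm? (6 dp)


step = 0.209 / tan(70.6) = 0.073601 mm


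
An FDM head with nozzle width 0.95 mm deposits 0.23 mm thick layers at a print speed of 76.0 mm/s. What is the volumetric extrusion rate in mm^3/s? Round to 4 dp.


Rate = 0.95 * 0.23 * 76.0 = 16.606 mm^3/s


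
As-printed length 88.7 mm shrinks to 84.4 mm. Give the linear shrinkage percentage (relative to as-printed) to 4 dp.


Shrinkage = ((88.7-84.4)/88.7)*100 = 4.8478 %


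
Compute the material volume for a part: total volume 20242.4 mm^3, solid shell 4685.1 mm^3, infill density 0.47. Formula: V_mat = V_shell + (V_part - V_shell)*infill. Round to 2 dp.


V_infill = (20242.4 - 4685.1) * 0.47 = 7311.93
V_total = 4685.1 + 7311.93 = 11997.03 mm^3


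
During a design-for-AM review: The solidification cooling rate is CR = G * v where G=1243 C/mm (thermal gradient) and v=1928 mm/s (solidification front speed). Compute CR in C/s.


CR = 1243 * 1928 = 2396504 C/s


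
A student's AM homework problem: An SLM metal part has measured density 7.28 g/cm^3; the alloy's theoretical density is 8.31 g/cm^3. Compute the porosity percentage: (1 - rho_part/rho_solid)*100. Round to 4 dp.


Porosity = (1-7.28/8.31)*100 = 12.3947 %


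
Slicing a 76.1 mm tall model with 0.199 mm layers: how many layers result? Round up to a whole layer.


Layers = ceil(76.1/0.199) = 383


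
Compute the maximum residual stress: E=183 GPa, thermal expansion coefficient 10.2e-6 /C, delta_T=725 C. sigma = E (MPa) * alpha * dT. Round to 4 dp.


sigma = 183*1000 * 10.2e-6 * 725 = 1353.285 MPa


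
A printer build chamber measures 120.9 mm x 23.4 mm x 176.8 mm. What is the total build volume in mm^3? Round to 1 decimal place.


V = 120.9 * 23.4 * 176.8 = 500177.8 mm^3


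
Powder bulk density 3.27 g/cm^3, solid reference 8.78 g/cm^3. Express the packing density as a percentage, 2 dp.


Packing = (3.27/8.78)*100 = 37.24 %


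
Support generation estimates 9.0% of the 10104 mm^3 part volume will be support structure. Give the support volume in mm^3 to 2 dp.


V_support = 10104 * 0.09 = 909.36 mm^3


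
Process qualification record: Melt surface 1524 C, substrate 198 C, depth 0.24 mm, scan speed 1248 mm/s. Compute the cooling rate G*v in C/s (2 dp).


G = (1524-198)/0.24 = 5525.0 C/mm
CR = 5525.0 * 1248 = 6895200.0 C/s


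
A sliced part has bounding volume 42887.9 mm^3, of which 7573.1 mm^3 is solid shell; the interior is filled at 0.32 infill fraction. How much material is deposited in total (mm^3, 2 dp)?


V_infill = (42887.9 - 7573.1) * 0.32 = 11300.74
V_total = 7573.1 + 11300.74 = 18873.84 mm^3


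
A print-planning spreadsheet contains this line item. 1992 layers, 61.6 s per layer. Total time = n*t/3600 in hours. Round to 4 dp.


t = 1992 * 61.6 / 3600 = 34.0853 hrs


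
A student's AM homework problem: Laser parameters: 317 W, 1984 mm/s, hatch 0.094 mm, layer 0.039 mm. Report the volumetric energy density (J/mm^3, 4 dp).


E = 317 / (1984*0.094*0.039) = 43.5838 J/mm^3


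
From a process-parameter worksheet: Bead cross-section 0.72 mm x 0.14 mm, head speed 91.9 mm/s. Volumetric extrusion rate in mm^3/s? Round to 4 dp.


Rate = 0.72 * 0.14 * 91.9 = 9.2635 mm^3/s


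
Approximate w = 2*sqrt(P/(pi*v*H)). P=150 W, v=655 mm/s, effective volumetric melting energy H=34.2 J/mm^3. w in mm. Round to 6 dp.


w = 2*sqrt(150/(pi*655*34.2)) = 0.092335 mm


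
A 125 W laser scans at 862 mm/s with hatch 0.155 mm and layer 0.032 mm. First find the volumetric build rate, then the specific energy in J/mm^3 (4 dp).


Build rate = 862 * 0.155 * 0.032 = 4.27552 mm^3/s
SE = 125 / 4.27552 = 29.2362 J/mm^3


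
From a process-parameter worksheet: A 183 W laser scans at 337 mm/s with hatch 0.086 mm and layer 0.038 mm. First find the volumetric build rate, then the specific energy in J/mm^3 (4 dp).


Build rate = 337 * 0.086 * 0.038 = 1.101316 mm^3/s
SE = 183 / 1.101316 = 166.1648 J/mm^3


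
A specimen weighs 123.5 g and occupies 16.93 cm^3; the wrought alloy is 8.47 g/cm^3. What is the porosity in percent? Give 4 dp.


rho_part = 123.5 / 16.93 = 7.29474306 g/cm^3
Porosity = (1 - 7.29474306/8.47)*100 = 13.8755 %


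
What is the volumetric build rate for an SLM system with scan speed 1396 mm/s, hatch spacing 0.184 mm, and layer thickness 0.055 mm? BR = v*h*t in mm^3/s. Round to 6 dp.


Rate = 1396 * 0.184 * 0.055 = 14.12752 mm^3/s


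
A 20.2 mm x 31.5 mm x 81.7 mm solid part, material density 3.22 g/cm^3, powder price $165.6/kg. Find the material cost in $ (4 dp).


V = 20.2 * 31.5 * 81.7 = 51985.71 mm^3 = 51.98571 cm^3
Mass = 51.98571 * 3.22 / 1000 = 0.16739399 kg
Cost = 0.16739399 * 165.6 = 27.7204 $


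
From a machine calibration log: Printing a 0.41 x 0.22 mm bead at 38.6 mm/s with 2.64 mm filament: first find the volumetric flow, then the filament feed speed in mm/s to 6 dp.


Q = 0.41 * 0.22 * 38.6 = 3.48172 mm^3/s
A_fil = pi*(2.64/2)^2 = 5.47391104 mm^2
v_feed = 3.48172 / 5.47391104 = 0.636057 mm/s


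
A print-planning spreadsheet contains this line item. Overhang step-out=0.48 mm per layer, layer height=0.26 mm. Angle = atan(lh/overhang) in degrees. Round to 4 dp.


angle = atan(0.26/0.48) = 28.4429 degrees


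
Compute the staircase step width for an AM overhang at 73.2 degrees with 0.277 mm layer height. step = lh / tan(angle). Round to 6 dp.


step = 0.277 / tan(73.2) = 0.083631 mm


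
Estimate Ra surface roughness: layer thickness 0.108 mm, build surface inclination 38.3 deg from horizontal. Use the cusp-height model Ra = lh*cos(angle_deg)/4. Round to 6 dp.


Ra = 0.108 * cos(38.3) / 4 = 0.021189 mm


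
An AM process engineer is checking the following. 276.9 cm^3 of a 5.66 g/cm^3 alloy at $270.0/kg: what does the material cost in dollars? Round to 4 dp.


Mass = 276.9*5.66/1000 = 1.567254 kg
Cost = 1.567254 * 270.0 = 423.1586 $


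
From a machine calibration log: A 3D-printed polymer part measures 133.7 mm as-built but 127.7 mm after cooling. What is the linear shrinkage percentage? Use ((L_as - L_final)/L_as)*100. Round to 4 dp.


Shrinkage = ((133.7-127.7)/133.7)*100 = 4.4877 %


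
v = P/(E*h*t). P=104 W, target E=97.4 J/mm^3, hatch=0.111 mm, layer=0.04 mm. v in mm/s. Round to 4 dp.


v = 104 / (97.4*0.111*0.04) = 240.4869 mm/s


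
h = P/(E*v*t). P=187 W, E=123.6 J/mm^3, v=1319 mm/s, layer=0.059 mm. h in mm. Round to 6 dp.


h = 187 / (123.6*1319*0.059) = 0.019441 mm


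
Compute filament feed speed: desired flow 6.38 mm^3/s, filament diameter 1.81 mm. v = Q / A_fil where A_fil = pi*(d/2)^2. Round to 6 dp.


A = pi*(1.81/2)^2 = 2.573043
v = 6.38 / 2.573043 = 2.479554 mm/s


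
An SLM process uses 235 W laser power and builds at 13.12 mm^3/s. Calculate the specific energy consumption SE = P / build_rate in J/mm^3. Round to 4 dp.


SE = 235 / 13.12 = 17.9116 J/mm^3


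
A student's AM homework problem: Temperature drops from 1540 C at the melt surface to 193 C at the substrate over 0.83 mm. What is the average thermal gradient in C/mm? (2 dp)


G = (1540-193)/0.83 = 1622.89 C/mm


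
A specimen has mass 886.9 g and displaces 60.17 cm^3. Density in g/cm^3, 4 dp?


rho = 886.9 / 60.17 = 14.7399 g/cm^3


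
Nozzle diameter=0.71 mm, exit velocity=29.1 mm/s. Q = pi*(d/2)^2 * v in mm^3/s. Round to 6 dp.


A = pi*(0.71/2)^2 = 0.39591921 mm^2
Q = 0.39591921 * 29.1 = 11.521249 mm^3/s


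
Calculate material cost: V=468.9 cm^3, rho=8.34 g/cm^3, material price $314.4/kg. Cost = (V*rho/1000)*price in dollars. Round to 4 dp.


Mass = 468.9*8.34/1000 = 3.910626 kg
Cost = 3.910626 * 314.4 = 1229.5008 $


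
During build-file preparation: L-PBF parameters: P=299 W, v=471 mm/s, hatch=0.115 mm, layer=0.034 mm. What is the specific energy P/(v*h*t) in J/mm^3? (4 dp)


Build rate = 471 * 0.115 * 0.034 = 1.84161 mm^3/s
SE = 299 / 1.84161 = 162.3579 J/mm^3


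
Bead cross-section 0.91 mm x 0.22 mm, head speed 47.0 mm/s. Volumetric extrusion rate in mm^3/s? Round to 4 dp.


Rate = 0.91 * 0.22 * 47.0 = 9.4094 mm^3/s


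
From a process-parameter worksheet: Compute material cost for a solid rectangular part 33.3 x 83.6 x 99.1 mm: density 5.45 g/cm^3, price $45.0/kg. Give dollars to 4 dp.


V = 33.3 * 83.6 * 99.1 = 275882.508 mm^3 = 275.882508 cm^3
Mass = 275.882508 * 5.45 / 1000 = 1.50355967 kg
Cost = 1.50355967 * 45.0 = 67.6602 $


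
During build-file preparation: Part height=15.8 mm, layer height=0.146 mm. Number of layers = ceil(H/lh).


Layers = ceil(15.8/0.146) = 109


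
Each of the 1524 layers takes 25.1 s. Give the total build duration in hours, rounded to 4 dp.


t = 1524 * 25.1 / 3600 = 10.6257 hrs


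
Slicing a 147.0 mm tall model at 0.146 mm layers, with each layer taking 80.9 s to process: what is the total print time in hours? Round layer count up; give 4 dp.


Layers = ceil(147.0/0.146) = 1007
t = 1007 * 80.9 / 3600 = 22.6295 hrs


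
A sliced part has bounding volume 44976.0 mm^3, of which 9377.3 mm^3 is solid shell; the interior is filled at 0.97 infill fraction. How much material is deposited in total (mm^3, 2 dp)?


V_infill = (44976.0 - 9377.3) * 0.97 = 34530.74
V_total = 9377.3 + 34530.74 = 43908.04 mm^3


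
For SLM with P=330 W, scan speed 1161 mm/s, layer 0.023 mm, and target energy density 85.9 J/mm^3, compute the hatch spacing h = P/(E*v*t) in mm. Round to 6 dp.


h = 330 / (85.9*1161*0.023) = 0.143867 mm


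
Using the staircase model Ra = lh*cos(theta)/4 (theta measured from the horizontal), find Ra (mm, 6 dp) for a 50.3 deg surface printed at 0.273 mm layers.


Ra = 0.273 * cos(50.3) / 4 = 0.043596 mm


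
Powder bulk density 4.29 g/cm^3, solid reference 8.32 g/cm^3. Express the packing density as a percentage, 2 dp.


Packing = (4.29/8.32)*100 = 51.56 %


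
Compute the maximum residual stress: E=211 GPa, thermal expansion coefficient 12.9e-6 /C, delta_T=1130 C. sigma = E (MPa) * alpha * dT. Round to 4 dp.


sigma = 211*1000 * 12.9e-6 * 1130 = 3075.747 MPa


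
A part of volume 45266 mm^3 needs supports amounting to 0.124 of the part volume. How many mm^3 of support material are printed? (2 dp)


V_support = 45266 * 0.124 = 5612.98 mm^3


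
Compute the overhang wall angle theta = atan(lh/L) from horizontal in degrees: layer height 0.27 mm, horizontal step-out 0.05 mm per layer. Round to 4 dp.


angle = atan(0.27/0.05) = 79.5085 degrees


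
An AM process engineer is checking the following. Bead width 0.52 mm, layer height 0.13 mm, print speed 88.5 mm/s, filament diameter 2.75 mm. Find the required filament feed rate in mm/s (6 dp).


Q = 0.52 * 0.13 * 88.5 = 5.9826 mm^3/s
A_fil = pi*(2.75/2)^2 = 5.93957361 mm^2
v_feed = 5.9826 / 5.93957361 = 1.007244 mm/s


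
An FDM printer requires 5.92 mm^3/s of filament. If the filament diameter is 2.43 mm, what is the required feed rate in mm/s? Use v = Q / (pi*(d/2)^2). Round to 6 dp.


A = pi*(2.43/2)^2 = 4.637698
v = 5.92 / 4.637698 = 1.276495 mm/s


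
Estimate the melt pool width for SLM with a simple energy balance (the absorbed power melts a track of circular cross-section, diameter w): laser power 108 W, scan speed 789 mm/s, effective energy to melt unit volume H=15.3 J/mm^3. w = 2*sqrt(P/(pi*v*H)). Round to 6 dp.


w = 2*sqrt(108/(pi*789*15.3)) = 0.106729 mm


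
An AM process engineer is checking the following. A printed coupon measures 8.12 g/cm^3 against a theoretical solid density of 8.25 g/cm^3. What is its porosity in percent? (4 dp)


Porosity = (1-8.12/8.25)*100 = 1.5758 %


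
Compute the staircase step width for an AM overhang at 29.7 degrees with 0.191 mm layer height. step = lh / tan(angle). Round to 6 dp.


step = 0.191 / tan(29.7) = 0.334859 mm


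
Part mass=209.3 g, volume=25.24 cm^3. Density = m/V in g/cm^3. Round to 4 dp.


rho = 209.3 / 25.24 = 8.2924 g/cm^3


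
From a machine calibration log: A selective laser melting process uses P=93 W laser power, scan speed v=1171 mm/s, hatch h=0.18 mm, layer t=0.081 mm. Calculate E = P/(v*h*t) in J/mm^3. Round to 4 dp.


E = 93 / (1171*0.18*0.081) = 5.4471 J/mm^3


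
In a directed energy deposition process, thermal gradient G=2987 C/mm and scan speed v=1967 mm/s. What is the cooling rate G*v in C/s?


CR = 2987 * 1967 = 5875429 C/s


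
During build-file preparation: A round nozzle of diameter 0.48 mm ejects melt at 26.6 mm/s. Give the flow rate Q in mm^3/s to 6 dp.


A = pi*(0.48/2)^2 = 0.18095574 mm^2
Q = 0.18095574 * 26.6 = 4.813423 mm^3/s


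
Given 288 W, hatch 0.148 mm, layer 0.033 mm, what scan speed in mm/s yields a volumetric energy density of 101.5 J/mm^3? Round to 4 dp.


v = 288 / (101.5*0.148*0.033) = 580.9661 mm/s


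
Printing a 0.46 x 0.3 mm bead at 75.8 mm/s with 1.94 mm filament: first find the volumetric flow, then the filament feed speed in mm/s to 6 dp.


Q = 0.46 * 0.3 * 75.8 = 10.4604 mm^3/s
A_fil = pi*(1.94/2)^2 = 2.95592453 mm^2
v_feed = 10.4604 / 2.95592453 = 3.538791 mm/s


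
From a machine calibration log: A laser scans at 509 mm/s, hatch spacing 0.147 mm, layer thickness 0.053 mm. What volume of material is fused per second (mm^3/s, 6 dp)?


Rate = 509 * 0.147 * 0.053 = 3.965619 mm^3/s


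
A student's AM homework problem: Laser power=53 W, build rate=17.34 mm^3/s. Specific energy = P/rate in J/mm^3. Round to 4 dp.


SE = 53 / 17.34 = 3.0565 J/mm^3


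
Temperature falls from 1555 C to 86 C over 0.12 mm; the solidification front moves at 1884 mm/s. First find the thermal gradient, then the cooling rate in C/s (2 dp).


G = (1555-86)/0.12 = 12241.66666667 C/mm
CR = 12241.66666667 * 1884 = 23063300.0 C/s


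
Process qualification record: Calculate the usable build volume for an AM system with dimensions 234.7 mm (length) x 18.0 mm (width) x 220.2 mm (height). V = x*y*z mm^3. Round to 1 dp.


V = 234.7 * 18.0 * 220.2 = 930256.9 mm^3


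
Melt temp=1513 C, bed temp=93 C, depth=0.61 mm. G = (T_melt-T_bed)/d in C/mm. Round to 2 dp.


G = (1513-93)/0.61 = 2327.87 C/mm


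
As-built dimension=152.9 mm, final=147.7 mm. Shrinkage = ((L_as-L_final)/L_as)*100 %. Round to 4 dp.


Shrinkage = ((152.9-147.7)/152.9)*100 = 3.4009 %


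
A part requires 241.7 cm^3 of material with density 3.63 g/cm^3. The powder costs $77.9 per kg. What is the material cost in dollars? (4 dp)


Mass = 241.7*3.63/1000 = 0.877371 kg
Cost = 0.877371 * 77.9 = 68.3472 $


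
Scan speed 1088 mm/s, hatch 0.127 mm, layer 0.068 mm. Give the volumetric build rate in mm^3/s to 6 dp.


Rate = 1088 * 0.127 * 0.068 = 9.395968 mm^3/s


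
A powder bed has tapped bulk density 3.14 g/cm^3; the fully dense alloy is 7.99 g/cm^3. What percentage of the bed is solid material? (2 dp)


Packing = (3.14/7.99)*100 = 39.3 %


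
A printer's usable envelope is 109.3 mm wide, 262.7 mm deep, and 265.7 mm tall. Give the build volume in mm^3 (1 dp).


V = 109.3 * 262.7 * 265.7 = 7629073.3 mm^3


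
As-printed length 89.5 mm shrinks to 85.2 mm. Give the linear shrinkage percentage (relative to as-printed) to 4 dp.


Shrinkage = ((89.5-85.2)/89.5)*100 = 4.8045 %


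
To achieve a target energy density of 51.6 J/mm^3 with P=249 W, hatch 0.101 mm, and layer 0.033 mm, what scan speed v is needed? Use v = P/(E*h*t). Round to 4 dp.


v = 249 / (51.6*0.101*0.033) = 1447.8192 mm/s


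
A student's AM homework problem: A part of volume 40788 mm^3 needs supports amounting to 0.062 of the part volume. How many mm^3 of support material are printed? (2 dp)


V_support = 40788 * 0.062 = 2528.86 mm^3


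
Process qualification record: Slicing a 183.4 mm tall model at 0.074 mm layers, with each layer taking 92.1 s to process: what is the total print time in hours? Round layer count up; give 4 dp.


Layers = ceil(183.4/0.074) = 2479
t = 2479 * 92.1 / 3600 = 63.4211 hrs


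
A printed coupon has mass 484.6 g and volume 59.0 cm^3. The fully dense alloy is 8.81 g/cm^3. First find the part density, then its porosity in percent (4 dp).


rho_part = 484.6 / 59.0 = 8.21355932 g/cm^3
Porosity = (1 - 8.21355932/8.81)*100 = 6.77 %


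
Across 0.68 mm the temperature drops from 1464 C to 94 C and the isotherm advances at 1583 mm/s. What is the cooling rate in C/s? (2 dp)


G = (1464-94)/0.68 = 2014.70588235 C/mm
CR = 2014.70588235 * 1583 = 3189279.41 C/s


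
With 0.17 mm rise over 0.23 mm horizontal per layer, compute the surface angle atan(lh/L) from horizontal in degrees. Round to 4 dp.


angle = atan(0.17/0.23) = 36.4692 degrees


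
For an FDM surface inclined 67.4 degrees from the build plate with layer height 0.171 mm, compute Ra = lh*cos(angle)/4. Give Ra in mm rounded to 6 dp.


Ra = 0.171 * cos(67.4) / 4 = 0.016429 mm
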